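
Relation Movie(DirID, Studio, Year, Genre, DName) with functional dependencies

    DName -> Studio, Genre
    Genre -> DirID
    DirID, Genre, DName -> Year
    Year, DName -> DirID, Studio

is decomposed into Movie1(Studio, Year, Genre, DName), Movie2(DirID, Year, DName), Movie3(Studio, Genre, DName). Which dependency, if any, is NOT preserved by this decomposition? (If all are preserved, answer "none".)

Genre -> DirID

Check Genre → DirID: no single fragment contains all of {DirID, Genre}, and the restricted closure of {Genre} across the fragments never reaches {DirID}.
DName → Studio, Genre is preserved.
DirID, Genre, DName → Year is preserved.
Year, DName → DirID, Studio is preserved.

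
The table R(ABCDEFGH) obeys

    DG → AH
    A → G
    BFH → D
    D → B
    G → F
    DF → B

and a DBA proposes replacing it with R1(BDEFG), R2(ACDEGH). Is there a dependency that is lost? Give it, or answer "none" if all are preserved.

Check BFH → D: no single fragment contains all of {BDFH}, and the restricted closure of {BFH} across the fragments never reaches {D}.
DG → AH is preserved.
A → G is preserved.
D → B is preserved.
G → F is preserved.
DF → B is preserved.

BFH → D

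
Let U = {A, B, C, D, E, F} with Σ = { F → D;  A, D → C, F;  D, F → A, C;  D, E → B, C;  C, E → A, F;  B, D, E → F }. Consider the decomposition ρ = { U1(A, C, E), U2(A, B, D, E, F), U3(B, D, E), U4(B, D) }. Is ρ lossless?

Chase test. Columns are A, B, C, D, E, F; row i has aⱼ where attribute j ∈ Ui, else bᵢⱼ.
Initial tableau (one row per fragment):
  row 1: a1 b12 a3 b14 a5 b16
  row 2: a1 a2 b23 a4 a5 a6
  row 3: b31 a2 b33 a4 a5 b36
  row 4: b41 a2 b43 a4 b45 b46
Rows 2 and 3 agree on D, E; apply D, E→B, C and equate their B, C entries.
Rows 2 and 3 agree on C, E; apply C, E→A, F and equate their A, F entries.
No row becomes fully distinguished — the join is lossy.

No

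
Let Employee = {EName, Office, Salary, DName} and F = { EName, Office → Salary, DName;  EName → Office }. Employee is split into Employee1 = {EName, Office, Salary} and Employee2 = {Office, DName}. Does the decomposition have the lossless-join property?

Common attributes: Employee1 ∩ Employee2 = {Office}.
No dependency enlarges {Office}, so (Office)⁺ = {Office}.
The closure contains neither all of Employee1 = {EName, Office, Salary} nor all of Employee2 = {Office, DName}, so the common attributes are not a superkey of either fragment. The join is lossy.

No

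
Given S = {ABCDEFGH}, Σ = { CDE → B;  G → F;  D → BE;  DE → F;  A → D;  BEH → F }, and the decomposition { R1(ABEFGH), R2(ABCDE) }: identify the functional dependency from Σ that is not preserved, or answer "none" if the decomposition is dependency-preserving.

Check DE → F: no single fragment contains all of {DEF}, and the restricted closure of {DE} across the fragments never reaches {F}.
CDE → B is preserved.
G → F is preserved.
D → BE is preserved.
A → D is preserved.
BEH → F is preserved.

DE → F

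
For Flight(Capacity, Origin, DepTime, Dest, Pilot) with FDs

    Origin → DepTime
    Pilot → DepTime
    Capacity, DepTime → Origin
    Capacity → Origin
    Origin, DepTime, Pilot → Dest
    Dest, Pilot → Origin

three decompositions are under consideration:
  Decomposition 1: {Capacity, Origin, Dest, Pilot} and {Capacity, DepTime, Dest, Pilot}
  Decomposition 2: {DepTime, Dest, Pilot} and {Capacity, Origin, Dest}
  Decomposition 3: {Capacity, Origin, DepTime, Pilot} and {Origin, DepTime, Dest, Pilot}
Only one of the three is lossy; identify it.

Decomposition 1: common = {Capacity, Dest, Pilot}, closure = {Capacity, Origin, DepTime, Dest, Pilot} → lossless.
Decomposition 2: common = {Dest}, closure = {Dest} → lossy.
Decomposition 3: common = {Origin, DepTime, Pilot}, closure = {Origin, DepTime, Dest, Pilot} → lossless.

Decomposition 2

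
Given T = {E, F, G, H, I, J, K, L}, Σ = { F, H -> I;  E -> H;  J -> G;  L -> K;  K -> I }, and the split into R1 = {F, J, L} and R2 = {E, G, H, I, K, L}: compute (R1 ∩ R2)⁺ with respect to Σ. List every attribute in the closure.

I, K, L

R1 ∩ R2 = {L}.
L → K applies, adding K
K → I applies, adding I
Closure: {I, K, L}.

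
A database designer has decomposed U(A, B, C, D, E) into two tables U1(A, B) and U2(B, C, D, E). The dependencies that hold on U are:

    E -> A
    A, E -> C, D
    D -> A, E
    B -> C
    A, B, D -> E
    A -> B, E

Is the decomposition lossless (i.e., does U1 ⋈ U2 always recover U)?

Common attributes: U1 ∩ U2 = {B}.
Closure of {B}: B → C applies, adding C. So (B)⁺ = {B, C}.
The closure contains neither all of U1 = {A, B} nor all of U2 = {B, C, D, E}, so the common attributes are not a superkey of either fragment. The join is lossy.

No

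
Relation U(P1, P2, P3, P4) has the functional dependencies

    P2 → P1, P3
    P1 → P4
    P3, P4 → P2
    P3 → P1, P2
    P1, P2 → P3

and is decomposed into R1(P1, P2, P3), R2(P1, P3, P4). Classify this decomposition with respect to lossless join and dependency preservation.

Lossless test: (P1, P3)⁺ = {P1, P2, P3, P4}, which contains all of one fragment — lossless.
Dependency preservation: P3, P4 → P2 is not contained in any single fragment, but the restricted closure of its left-hand side across the fragments still reaches the right-hand side; the remaining FDs each lie inside some fragment. All dependencies are preserved.

lossless and dependency-preserving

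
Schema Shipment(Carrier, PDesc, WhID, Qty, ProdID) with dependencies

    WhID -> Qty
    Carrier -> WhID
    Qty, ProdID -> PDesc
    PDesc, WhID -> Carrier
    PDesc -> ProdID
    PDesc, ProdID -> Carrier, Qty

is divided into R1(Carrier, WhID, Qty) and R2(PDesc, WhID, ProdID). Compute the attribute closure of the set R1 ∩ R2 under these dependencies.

R1 ∩ R2 = {WhID}.
WhID → Qty applies, adding Qty
Closure: {WhID, Qty}.

WhID, Qty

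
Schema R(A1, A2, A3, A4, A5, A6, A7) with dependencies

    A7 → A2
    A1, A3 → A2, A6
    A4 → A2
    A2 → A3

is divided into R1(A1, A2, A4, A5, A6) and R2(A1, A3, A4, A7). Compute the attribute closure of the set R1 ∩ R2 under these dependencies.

A1, A2, A3, A4, A6

R1 ∩ R2 = {A1, A4}.
A4 → A2 applies, adding A2
A2 → A3 applies, adding A3
A1, A3 → A2, A6 applies, adding A6
Closure: {A1, A2, A3, A4, A6}.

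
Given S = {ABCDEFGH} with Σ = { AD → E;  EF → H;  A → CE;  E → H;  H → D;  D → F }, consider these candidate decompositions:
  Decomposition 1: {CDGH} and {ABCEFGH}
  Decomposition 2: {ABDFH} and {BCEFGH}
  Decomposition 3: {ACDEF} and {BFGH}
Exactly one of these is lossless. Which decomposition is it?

Decomposition 1: common = {CGH}, closure = {CDFGH} → lossless.
Decomposition 2: common = {BFH}, closure = {BDFH} → lossy.
Decomposition 3: common = {F}, closure = {F} → lossy.

Decomposition 1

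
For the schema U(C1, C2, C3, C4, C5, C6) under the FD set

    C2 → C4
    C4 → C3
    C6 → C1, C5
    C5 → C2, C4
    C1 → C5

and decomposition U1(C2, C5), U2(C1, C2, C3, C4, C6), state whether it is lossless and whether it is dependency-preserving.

lossy and not dependency-preserving

Lossless test: (C2)⁺ = {C2, C3, C4}, which is a superkey of neither fragment — lossy.
Dependency preservation: the restricted closure of {C6} across the fragments never reaches {C1, C5}, so C6 → C1, C5 cannot be enforced without a join — not preserved.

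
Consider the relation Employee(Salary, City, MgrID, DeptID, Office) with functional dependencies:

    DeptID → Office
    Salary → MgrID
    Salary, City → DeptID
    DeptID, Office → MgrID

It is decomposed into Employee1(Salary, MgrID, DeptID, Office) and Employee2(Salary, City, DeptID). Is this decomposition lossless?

Common attributes: Employee1 ∩ Employee2 = {Salary, DeptID}.
Closure of {Salary, DeptID}: DeptID → Office applies, adding Office; Salary → MgrID applies, adding MgrID. So (Salary, DeptID)⁺ = {Salary, MgrID, DeptID, Office}.
This closure contains every attribute of Employee1, so Employee1 ∩ Employee2 → Employee1. The join is lossless.

Yes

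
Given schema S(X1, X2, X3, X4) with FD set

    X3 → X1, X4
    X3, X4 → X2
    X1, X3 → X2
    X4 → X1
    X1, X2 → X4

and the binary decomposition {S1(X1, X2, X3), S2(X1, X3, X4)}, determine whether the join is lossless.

Yes

Common attributes: S1 ∩ S2 = {X1, X3}.
Closure of {X1, X3}: X3 → X1, X4 applies, adding X4; X3, X4 → X2 applies, adding X2. So (X1, X3)⁺ = {X1, X2, X3, X4}.
This closure contains every attribute of S1, so S1 ∩ S2 → S1. The join is lossless.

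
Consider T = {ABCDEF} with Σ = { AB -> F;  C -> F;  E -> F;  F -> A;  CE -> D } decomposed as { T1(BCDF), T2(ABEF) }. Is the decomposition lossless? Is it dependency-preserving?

Lossless test: (BF)⁺ = {ABF}, which is a superkey of neither fragment — lossy.
Dependency preservation: the restricted closure of {CE} across the fragments never reaches {D}, so CE → D cannot be enforced without a join — not preserved.

lossy and not dependency-preserving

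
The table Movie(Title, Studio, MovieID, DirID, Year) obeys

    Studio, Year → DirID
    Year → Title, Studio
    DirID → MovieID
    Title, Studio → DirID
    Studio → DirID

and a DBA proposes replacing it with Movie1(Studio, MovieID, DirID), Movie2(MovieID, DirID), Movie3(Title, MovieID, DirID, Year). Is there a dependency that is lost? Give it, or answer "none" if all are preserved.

Check Year → Title, Studio: no single fragment contains all of {Title, Studio, Year}, and the restricted closure of {Year} across the fragments never reaches {Title, Studio}.
Studio, Year → DirID is preserved.
DirID → MovieID is preserved.
Title, Studio → DirID is preserved.
Studio → DirID is preserved.

Year → Title, Studio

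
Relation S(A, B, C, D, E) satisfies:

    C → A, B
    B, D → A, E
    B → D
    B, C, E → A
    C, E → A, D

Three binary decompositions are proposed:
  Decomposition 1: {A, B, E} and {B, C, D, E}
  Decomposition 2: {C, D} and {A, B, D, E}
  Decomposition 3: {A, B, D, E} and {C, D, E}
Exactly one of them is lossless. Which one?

Decomposition 1: common = {B, E}, closure = {A, B, D, E} → lossless.
Decomposition 2: common = {D}, closure = {D} → lossy.
Decomposition 3: common = {D, E}, closure = {D, E} → lossy.

Decomposition 1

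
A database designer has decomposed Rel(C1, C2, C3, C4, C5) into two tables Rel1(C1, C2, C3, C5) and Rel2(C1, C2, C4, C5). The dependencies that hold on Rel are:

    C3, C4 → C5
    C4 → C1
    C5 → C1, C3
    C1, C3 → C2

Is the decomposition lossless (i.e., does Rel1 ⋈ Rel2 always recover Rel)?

Common attributes: Rel1 ∩ Rel2 = {C1, C2, C5}.
Closure of {C1, C2, C5}: C5 → C1, C3 applies, adding C3. So (C1, C2, C5)⁺ = {C1, C2, C3, C5}.
This closure contains every attribute of Rel1, so Rel1 ∩ Rel2 → Rel1. The join is lossless.

Yes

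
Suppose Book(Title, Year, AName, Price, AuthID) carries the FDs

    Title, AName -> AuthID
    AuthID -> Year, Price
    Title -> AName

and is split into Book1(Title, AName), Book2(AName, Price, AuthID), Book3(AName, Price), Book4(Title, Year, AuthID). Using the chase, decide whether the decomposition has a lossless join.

Chase test. Columns are Title, Year, AName, Price, AuthID; row i has aⱼ where attribute j ∈ Booki, else bᵢⱼ.
Initial tableau (one row per fragment):
  row 1: a1 b12 a3 b14 b15
  row 2: b21 b22 a3 a4 a5
  row 3: b31 b32 a3 a4 b35
  row 4: a1 a2 b43 b44 a5
Rows 2 and 4 agree on AuthID; apply AuthID→Year, Price and equate their Year, Price entries.
Rows 1 and 4 agree on Title; apply Title→AName and equate their AName entries.
Rows 1 and 4 agree on Title, AName; apply Title, AName→AuthID and equate their AuthID entries.
Rows 1 and 2 agree on AuthID; apply AuthID→Year, Price and equate their Year, Price entries.
Row 1 is now all distinguished symbols — the join is lossless.

Yes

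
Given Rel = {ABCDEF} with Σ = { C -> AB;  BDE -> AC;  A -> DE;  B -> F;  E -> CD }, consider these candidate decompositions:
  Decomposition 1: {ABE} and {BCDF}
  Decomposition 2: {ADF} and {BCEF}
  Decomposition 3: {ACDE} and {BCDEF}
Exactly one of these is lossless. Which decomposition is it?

Decomposition 3

Decomposition 1: common = {B}, closure = {BF} → lossy.
Decomposition 2: common = {F}, closure = {F} → lossy.
Decomposition 3: common = {CDE}, closure = {ABCDEF} → lossless.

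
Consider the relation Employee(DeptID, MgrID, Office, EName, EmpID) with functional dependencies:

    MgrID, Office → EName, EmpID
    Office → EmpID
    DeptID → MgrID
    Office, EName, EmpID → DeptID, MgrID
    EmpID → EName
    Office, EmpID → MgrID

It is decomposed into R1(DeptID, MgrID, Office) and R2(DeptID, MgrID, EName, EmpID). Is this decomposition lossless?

No

Common attributes: R1 ∩ R2 = {DeptID, MgrID}.
No dependency enlarges {DeptID, MgrID}, so (DeptID, MgrID)⁺ = {DeptID, MgrID}.
The closure contains neither all of R1 = {DeptID, MgrID, Office} nor all of R2 = {DeptID, MgrID, EName, EmpID}, so the common attributes are not a superkey of either fragment. The join is lossy.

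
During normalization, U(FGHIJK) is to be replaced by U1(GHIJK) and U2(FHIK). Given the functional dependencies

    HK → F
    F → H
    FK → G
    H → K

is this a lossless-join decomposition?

Common attributes: U1 ∩ U2 = {HIK}.
Closure of {HIK}: HK → F applies, adding F; FK → G applies, adding G. So (HIK)⁺ = {FGHIK}.
This closure contains every attribute of U2, so U1 ∩ U2 → U2. The join is lossless.

Yes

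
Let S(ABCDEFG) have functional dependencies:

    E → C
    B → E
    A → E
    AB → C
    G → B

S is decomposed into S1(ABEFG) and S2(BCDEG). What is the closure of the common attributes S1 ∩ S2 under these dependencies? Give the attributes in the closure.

BCEG

S1 ∩ S2 = {BEG}.
E → C applies, adding C
Closure: {BCEG}.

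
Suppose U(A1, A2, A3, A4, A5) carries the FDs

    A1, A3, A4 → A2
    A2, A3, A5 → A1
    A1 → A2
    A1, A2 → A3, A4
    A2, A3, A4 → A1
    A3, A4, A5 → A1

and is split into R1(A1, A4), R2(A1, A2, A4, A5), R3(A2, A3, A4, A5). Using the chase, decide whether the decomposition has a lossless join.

No

Chase test. Columns are A1, A2, A3, A4, A5; row i has aⱼ where attribute j ∈ Ri, else bᵢⱼ.
Initial tableau (one row per fragment):
  row 1: a1 b12 b13 a4 b15
  row 2: a1 a2 b23 a4 a5
  row 3: b31 a2 a3 a4 a5
Rows 1 and 2 agree on A1; apply A1→A2 and equate their A2 entries.
Rows 1 and 2 agree on A1, A2; apply A1, A2→A3, A4 and equate their A3, A4 entries.
No row becomes fully distinguished — the join is lossy.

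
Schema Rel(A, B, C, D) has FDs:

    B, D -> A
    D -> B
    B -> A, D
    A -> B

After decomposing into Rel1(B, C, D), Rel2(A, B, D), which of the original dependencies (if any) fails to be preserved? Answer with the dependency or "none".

B, D → A lies within Rel2.
D → B lies within Rel1.
B → A, D lies within Rel2.
A → B lies within Rel2.
Every dependency is enforceable on the fragments, so the decomposition is dependency-preserving.

none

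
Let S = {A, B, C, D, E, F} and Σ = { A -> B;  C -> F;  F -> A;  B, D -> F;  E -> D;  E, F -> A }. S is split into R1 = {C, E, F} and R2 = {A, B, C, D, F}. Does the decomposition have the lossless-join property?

Common attributes: R1 ∩ R2 = {C, F}.
Closure of {C, F}: F → A applies, adding A; A → B applies, adding B. So (C, F)⁺ = {A, B, C, F}.
The closure contains neither all of R1 = {C, E, F} nor all of R2 = {A, B, C, D, F}, so the common attributes are not a superkey of either fragment. The join is lossy.

No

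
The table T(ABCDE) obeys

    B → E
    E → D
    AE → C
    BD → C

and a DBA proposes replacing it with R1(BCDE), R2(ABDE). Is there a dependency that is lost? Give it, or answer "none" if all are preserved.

Check AE → C: no single fragment contains all of {ACE}, and the restricted closure of {AE} across the fragments never reaches {C}.
B → E is preserved.
E → D is preserved.
BD → C is preserved.

AE → C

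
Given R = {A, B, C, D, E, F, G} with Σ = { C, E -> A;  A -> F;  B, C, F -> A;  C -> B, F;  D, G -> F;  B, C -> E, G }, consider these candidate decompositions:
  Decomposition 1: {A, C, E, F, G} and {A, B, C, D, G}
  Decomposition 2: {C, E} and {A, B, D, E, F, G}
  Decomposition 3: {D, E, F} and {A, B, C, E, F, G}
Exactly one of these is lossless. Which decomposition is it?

Decomposition 1

Decomposition 1: common = {A, C, G}, closure = {A, B, C, E, F, G} → lossless.
Decomposition 2: common = {E}, closure = {E} → lossy.
Decomposition 3: common = {E, F}, closure = {E, F} → lossy.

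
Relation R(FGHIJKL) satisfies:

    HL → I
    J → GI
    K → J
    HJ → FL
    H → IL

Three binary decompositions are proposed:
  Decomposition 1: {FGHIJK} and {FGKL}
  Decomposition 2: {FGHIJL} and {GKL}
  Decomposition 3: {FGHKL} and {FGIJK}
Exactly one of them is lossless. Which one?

Decomposition 3

Decomposition 1: common = {FGK}, closure = {FGIJK} → lossy.
Decomposition 2: common = {GL}, closure = {GL} → lossy.
Decomposition 3: common = {FGK}, closure = {FGIJK} → lossless.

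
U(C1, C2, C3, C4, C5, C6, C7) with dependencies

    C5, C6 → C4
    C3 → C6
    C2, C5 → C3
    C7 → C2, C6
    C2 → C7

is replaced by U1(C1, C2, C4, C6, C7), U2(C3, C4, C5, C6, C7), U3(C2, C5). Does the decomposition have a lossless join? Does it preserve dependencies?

Lossless test (chase): Rows 1 and 2 agree on C7; apply C7→C2, C6 and equate their C2, C6 entries. Rows 1 and 3 agree on C2; apply C2→C7 and equate their C7 entries. Rows 2 and 3 agree on C2, C5; apply C2, C5→C3 and equate their C3 entries. Rows 1 and 3 agree on C7; apply C7→C2, C6 and equate their C2, C6 entries. Rows 2 and 3 agree on C5, C6; apply C5, C6→C4 and equate their C4 entries. No row becomes fully distinguished — the join is lossy.
Dependency preservation: C2, C5 → C3 is not contained in any single fragment, but the restricted closure of its left-hand side across the fragments still reaches the right-hand side; the remaining FDs each lie inside some fragment. All dependencies are preserved.

lossy but dependency-preserving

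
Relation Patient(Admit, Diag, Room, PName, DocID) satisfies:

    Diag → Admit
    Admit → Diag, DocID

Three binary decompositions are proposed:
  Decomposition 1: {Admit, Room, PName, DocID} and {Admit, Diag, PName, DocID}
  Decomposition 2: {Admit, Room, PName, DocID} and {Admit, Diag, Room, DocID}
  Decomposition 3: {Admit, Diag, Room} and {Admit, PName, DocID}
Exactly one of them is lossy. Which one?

Decomposition 3

Decomposition 1: common = {Admit, PName, DocID}, closure = {Admit, Diag, PName, DocID} → lossless.
Decomposition 2: common = {Admit, Room, DocID}, closure = {Admit, Diag, Room, DocID} → lossless.
Decomposition 3: common = {Admit}, closure = {Admit, Diag, DocID} → lossy.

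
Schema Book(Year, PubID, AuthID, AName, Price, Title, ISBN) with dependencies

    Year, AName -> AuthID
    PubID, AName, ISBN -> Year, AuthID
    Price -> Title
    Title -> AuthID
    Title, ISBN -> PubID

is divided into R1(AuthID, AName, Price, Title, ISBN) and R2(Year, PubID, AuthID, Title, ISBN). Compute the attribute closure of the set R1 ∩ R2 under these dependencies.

R1 ∩ R2 = {AuthID, Title, ISBN}.
Title, ISBN → PubID applies, adding PubID
Closure: {PubID, AuthID, Title, ISBN}.

PubID, AuthID, Title, ISBN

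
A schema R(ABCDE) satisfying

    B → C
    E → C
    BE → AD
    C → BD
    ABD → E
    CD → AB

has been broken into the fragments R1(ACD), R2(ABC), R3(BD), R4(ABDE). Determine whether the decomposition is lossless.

Yes

Chase test. Columns are ABCDE; row i has aⱼ where attribute j ∈ Ri, else bᵢⱼ.
Initial tableau (one row per fragment):
  row 1: a1 b12 a3 a4 b15
  row 2: a1 a2 a3 b24 b25
  row 3: b31 a2 b33 a4 b35
  row 4: a1 a2 b43 a4 a5
Rows 2 and 3 agree on B; apply B→C and equate their C entries.
Rows 2 and 4 agree on B; apply B→C and equate their C entries.
Rows 1 and 2 agree on C; apply C→BD and equate their BD entries.
Rows 1 and 2 agree on ABD; apply ABD→E and equate their E entries.
Rows 1 and 4 agree on ABD; apply ABD→E and equate their E entries.
Rows 1 and 3 agree on CD; apply CD→AB and equate their AB entries.
Rows 1 and 3 agree on ABD; apply ABD→E and equate their E entries.
Row 1 is now all distinguished symbols — the join is lossless.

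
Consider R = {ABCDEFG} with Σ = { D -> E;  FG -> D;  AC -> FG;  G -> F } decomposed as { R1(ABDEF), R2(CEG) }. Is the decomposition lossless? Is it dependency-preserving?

Lossless test: (E)⁺ = {E}, which is a superkey of neither fragment — lossy.
Dependency preservation: the restricted closure of {FG} across the fragments never reaches {D}, so FG → D cannot be enforced without a join — not preserved.

lossy and not dependency-preserving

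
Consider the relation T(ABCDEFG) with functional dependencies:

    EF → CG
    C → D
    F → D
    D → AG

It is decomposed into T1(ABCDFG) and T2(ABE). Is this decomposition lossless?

No

Common attributes: T1 ∩ T2 = {AB}.
No dependency enlarges {AB}, so (AB)⁺ = {AB}.
The closure contains neither all of T1 = {ABCDFG} nor all of T2 = {ABE}, so the common attributes are not a superkey of either fragment. The join is lossy.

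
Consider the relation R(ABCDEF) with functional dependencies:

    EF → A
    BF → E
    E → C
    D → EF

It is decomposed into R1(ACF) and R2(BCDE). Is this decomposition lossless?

Common attributes: R1 ∩ R2 = {C}.
No dependency enlarges {C}, so (C)⁺ = {C}.
The closure contains neither all of R1 = {ACF} nor all of R2 = {BCDE}, so the common attributes are not a superkey of either fragment. The join is lossy.

No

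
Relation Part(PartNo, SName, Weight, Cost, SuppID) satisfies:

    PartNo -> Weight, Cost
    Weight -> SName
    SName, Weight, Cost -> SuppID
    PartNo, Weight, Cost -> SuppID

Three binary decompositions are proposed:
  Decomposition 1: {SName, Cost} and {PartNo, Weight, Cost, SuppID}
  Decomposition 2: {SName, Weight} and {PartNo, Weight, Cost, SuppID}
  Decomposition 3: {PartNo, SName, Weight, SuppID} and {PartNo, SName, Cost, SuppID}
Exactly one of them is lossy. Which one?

Decomposition 1: common = {Cost}, closure = {Cost} → lossy.
Decomposition 2: common = {Weight}, closure = {SName, Weight} → lossless.
Decomposition 3: common = {PartNo, SName, SuppID}, closure = {PartNo, SName, Weight, Cost, SuppID} → lossless.

Decomposition 1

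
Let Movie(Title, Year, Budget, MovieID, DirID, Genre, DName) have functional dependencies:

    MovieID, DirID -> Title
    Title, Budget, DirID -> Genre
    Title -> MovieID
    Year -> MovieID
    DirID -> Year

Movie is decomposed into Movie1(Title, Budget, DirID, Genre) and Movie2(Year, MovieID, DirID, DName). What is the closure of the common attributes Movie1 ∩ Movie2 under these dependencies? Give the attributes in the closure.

Title, Year, MovieID, DirID

Movie1 ∩ Movie2 = {DirID}.
DirID → Year applies, adding Year
Year → MovieID applies, adding MovieID
MovieID, DirID → Title applies, adding Title
Closure: {Title, Year, MovieID, DirID}.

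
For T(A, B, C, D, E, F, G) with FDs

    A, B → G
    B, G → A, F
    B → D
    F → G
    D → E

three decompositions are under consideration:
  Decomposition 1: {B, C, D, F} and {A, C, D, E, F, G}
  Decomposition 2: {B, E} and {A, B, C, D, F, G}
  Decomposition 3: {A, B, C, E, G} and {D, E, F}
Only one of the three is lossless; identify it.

Decomposition 1: common = {C, D, F}, closure = {C, D, E, F, G} → lossy.
Decomposition 2: common = {B}, closure = {B, D, E} → lossless.
Decomposition 3: common = {E}, closure = {E} → lossy.

Decomposition 2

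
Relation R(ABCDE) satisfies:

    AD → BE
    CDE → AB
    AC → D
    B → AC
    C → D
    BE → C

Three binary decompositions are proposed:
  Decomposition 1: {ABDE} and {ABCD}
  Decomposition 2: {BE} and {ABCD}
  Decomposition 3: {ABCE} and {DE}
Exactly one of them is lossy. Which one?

Decomposition 3

Decomposition 1: common = {ABD}, closure = {ABCDE} → lossless.
Decomposition 2: common = {B}, closure = {ABCDE} → lossless.
Decomposition 3: common = {E}, closure = {E} → lossy.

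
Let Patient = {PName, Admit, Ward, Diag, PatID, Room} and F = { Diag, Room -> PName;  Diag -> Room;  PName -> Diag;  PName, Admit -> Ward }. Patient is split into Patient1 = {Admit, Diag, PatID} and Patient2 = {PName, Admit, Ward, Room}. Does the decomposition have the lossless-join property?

No

Common attributes: Patient1 ∩ Patient2 = {Admit}.
No dependency enlarges {Admit}, so (Admit)⁺ = {Admit}.
The closure contains neither all of Patient1 = {Admit, Diag, PatID} nor all of Patient2 = {PName, Admit, Ward, Room}, so the common attributes are not a superkey of either fragment. The join is lossy.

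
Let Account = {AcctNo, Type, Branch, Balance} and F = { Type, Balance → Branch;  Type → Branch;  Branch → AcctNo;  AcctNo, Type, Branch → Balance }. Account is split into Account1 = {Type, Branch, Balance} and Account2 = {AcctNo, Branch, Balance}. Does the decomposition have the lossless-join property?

Yes

Common attributes: Account1 ∩ Account2 = {Branch, Balance}.
Closure of {Branch, Balance}: Branch → AcctNo applies, adding AcctNo. So (Branch, Balance)⁺ = {AcctNo, Branch, Balance}.
This closure contains every attribute of Account2, so Account1 ∩ Account2 → Account2. The join is lossless.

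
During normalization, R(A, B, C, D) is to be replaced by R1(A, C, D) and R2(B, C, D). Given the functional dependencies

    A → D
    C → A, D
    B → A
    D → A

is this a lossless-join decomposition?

Common attributes: R1 ∩ R2 = {C, D}.
Closure of {C, D}: C → A, D applies, adding A. So (C, D)⁺ = {A, C, D}.
This closure contains every attribute of R1, so R1 ∩ R2 → R1. The join is lossless.

Yes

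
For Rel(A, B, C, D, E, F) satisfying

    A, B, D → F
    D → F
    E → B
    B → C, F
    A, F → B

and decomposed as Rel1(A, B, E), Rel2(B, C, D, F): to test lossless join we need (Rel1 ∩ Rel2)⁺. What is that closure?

Rel1 ∩ Rel2 = {B}.
B → C, F applies, adding C, F
Closure: {B, C, F}.

B, C, F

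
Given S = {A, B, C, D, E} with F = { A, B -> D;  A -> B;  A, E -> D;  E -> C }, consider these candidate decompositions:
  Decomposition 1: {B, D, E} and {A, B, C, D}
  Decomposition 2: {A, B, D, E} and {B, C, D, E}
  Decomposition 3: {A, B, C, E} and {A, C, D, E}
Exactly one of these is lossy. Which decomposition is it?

Decomposition 1: common = {B, D}, closure = {B, D} → lossy.
Decomposition 2: common = {B, D, E}, closure = {B, C, D, E} → lossless.
Decomposition 3: common = {A, C, E}, closure = {A, B, C, D, E} → lossless.

Decomposition 1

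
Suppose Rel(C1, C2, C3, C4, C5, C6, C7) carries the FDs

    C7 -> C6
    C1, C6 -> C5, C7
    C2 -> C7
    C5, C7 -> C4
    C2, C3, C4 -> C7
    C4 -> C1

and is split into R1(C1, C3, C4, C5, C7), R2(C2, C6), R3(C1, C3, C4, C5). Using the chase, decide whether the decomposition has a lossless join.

Chase test. Columns are C1, C2, C3, C4, C5, C6, C7; row i has aⱼ where attribute j ∈ Ri, else bᵢⱼ.
Initial tableau (one row per fragment):
  row 1: a1 b12 a3 a4 a5 b16 a7
  row 2: b21 a2 b23 b24 b25 a6 b27
  row 3: a1 b32 a3 a4 a5 b36 b37
No row becomes fully distinguished — the join is lossy.

No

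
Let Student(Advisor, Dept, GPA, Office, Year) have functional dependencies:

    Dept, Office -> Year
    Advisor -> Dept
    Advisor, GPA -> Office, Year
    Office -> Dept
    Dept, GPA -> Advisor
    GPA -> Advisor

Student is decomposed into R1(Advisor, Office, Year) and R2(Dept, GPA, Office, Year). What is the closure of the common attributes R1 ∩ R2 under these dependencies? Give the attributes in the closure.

R1 ∩ R2 = {Office, Year}.
Office → Dept applies, adding Dept
Closure: {Dept, Office, Year}.

Dept, Office, Year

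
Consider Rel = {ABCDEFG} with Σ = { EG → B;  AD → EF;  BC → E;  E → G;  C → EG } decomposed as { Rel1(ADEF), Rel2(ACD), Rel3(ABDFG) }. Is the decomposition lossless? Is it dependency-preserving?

Lossless test (chase): Rows 1 and 2 agree on AD; apply AD→EF and equate their EF entries. Rows 1 and 3 agree on AD; apply AD→EF and equate their EF entries. Rows 1 and 2 agree on E; apply E→G and equate their G entries. Rows 1 and 3 agree on E; apply E→G and equate their G entries. Rows 1 and 2 agree on EG; apply EG→B and equate their B entries. Rows 1 and 3 agree on EG; apply EG→B and equate their B entries. Row 2 is now all distinguished symbols — the join is lossless.
Dependency preservation: the restricted closure of {EG} across the fragments never reaches {B}, so EG → B cannot be enforced without a join — not preserved.

lossless but not dependency-preserving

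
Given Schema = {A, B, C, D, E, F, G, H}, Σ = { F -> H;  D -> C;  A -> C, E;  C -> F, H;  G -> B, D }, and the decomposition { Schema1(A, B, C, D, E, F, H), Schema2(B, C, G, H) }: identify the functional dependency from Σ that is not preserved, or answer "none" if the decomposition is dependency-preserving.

Check G → B, D: no single fragment contains all of {B, D, G}, and the restricted closure of {G} across the fragments never reaches {B, D}.
F → H is preserved.
D → C is preserved.
A → C, E is preserved.
C → F, H is preserved.

G -> B, D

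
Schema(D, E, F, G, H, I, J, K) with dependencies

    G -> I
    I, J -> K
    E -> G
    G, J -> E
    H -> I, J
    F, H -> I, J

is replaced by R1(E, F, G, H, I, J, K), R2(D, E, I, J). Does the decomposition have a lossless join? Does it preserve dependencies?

lossy but dependency-preserving

Lossless test: (E, I, J)⁺ = {E, G, I, J, K}, which is a superkey of neither fragment — lossy.
Dependency preservation: every FD's attributes lie within a single fragment, so each can be enforced locally — preserved.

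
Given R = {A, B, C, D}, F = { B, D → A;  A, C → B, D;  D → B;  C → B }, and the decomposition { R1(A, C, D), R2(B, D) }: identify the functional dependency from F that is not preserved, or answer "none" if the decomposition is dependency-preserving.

Check C → B: no single fragment contains all of {B, C}, and the restricted closure of {C} across the fragments never reaches {B}.
B, D → A is preserved.
A, C → B, D is preserved.
D → B is preserved.

C → B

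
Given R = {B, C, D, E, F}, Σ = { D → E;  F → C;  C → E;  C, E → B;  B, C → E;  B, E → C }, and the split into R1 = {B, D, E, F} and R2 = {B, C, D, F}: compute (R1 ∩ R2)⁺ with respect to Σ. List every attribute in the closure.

R1 ∩ R2 = {B, D, F}.
D → E applies, adding E
F → C applies, adding C
Closure: {B, C, D, E, F}.

B, C, D, E, F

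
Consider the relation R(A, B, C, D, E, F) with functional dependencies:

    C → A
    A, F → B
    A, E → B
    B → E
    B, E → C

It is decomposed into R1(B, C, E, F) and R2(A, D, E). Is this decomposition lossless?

No

Common attributes: R1 ∩ R2 = {E}.
No dependency enlarges {E}, so (E)⁺ = {E}.
The closure contains neither all of R1 = {B, C, E, F} nor all of R2 = {A, D, E}, so the common attributes are not a superkey of either fragment. The join is lossy.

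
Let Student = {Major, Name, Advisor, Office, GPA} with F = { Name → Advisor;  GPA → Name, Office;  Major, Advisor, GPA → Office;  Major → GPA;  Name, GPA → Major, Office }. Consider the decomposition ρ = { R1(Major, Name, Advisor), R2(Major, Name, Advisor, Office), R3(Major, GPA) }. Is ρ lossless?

Chase test. Columns are Major, Name, Advisor, Office, GPA; row i has aⱼ where attribute j ∈ Ri, else bᵢⱼ.
Initial tableau (one row per fragment):
  row 1: a1 a2 a3 b14 b15
  row 2: a1 a2 a3 a4 b25
  row 3: a1 b32 b33 b34 a5
Rows 1 and 2 agree on Major; apply Major→GPA and equate their GPA entries.
Rows 1 and 3 agree on Major; apply Major→GPA and equate their GPA entries.
Rows 1 and 2 agree on Name, GPA; apply Name, GPA→Major, Office and equate their Major, Office entries.
Rows 1 and 3 agree on GPA; apply GPA→Name, Office and equate their Name, Office entries.
Rows 1 and 3 agree on Name; apply Name→Advisor and equate their Advisor entries.
Row 1 is now all distinguished symbols — the join is lossless.

Yes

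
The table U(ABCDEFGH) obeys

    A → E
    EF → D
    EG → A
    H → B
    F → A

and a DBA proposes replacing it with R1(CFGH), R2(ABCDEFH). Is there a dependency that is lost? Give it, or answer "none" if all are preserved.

Check EG → A: no single fragment contains all of {AEG}, and the restricted closure of {EG} across the fragments never reaches {A}.
A → E is preserved.
EF → D is preserved.
H → B is preserved.
F → A is preserved.

EG → A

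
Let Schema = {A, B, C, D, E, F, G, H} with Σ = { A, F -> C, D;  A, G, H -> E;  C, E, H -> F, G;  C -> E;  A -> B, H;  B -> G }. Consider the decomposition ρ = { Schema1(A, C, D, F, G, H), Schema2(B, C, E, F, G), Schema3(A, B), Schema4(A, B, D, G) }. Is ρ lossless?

Yes

Chase test. Columns are A, B, C, D, E, F, G, H; row i has aⱼ where attribute j ∈ Schemai, else bᵢⱼ.
Initial tableau (one row per fragment):
  row 1: a1 b12 a3 a4 b15 a6 a7 a8
  row 2: b21 a2 a3 b24 a5 a6 a7 b28
  row 3: a1 a2 b33 b34 b35 b36 b37 b38
  row 4: a1 a2 b43 a4 b45 b46 a7 b48
Rows 1 and 2 agree on C; apply C→E and equate their E entries.
Rows 1 and 3 agree on A; apply A→B, H and equate their B, H entries.
Rows 1 and 4 agree on A; apply A→B, H and equate their B, H entries.
Rows 1 and 3 agree on B; apply B→G and equate their G entries.
Rows 1 and 3 agree on A, G, H; apply A, G, H→E and equate their E entries.
Rows 1 and 4 agree on A, G, H; apply A, G, H→E and equate their E entries.
Row 1 is now all distinguished symbols — the join is lossless.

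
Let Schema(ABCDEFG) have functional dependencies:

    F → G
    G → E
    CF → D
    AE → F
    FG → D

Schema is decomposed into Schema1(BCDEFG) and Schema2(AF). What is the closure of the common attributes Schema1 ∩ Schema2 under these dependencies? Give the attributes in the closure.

DEFG

Schema1 ∩ Schema2 = {F}.
F → G applies, adding G
G → E applies, adding E
FG → D applies, adding D
Closure: {DEFG}.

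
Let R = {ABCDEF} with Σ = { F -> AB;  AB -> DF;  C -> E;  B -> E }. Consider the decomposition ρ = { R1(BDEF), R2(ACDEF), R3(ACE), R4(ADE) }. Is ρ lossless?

Chase test. Columns are ABCDEF; row i has aⱼ where attribute j ∈ Ri, else bᵢⱼ.
Initial tableau (one row per fragment):
  row 1: b11 a2 b13 a4 a5 a6
  row 2: a1 b22 a3 a4 a5 a6
  row 3: a1 b32 a3 b34 a5 b36
  row 4: a1 b42 b43 a4 a5 b46
Rows 1 and 2 agree on F; apply F→AB and equate their AB entries.
Row 2 is now all distinguished symbols — the join is lossless.

Yes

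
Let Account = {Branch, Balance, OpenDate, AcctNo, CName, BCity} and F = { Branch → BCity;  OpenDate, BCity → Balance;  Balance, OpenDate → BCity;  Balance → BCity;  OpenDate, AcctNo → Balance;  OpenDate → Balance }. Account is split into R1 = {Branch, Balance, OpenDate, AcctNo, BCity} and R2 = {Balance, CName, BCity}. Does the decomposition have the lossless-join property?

Common attributes: R1 ∩ R2 = {Balance, BCity}.
No dependency enlarges {Balance, BCity}, so (Balance, BCity)⁺ = {Balance, BCity}.
The closure contains neither all of R1 = {Branch, Balance, OpenDate, AcctNo, BCity} nor all of R2 = {Balance, CName, BCity}, so the common attributes are not a superkey of either fragment. The join is lossy.

No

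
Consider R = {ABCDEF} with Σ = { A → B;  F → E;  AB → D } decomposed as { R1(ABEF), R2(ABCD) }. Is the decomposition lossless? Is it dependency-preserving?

Lossless test: (AB)⁺ = {ABD}, which is a superkey of neither fragment — lossy.
Dependency preservation: every FD's attributes lie within a single fragment, so each can be enforced locally — preserved.

lossy but dependency-preserving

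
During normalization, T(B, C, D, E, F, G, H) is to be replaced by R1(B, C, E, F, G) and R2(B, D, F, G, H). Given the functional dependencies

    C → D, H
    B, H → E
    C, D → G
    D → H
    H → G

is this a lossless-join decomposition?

Common attributes: R1 ∩ R2 = {B, F, G}.
No dependency enlarges {B, F, G}, so (B, F, G)⁺ = {B, F, G}.
The closure contains neither all of R1 = {B, C, E, F, G} nor all of R2 = {B, D, F, G, H}, so the common attributes are not a superkey of either fragment. The join is lossy.

No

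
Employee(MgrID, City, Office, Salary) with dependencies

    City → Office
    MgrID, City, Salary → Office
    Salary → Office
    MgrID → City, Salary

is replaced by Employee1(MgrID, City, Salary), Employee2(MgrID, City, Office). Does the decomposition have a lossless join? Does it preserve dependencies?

Lossless test: (MgrID, City)⁺ = {MgrID, City, Office, Salary}, which contains all of one fragment — lossless.
Dependency preservation: the restricted closure of {Salary} across the fragments never reaches {Office}, so Salary → Office cannot be enforced without a join — not preserved.

lossless but not dependency-preserving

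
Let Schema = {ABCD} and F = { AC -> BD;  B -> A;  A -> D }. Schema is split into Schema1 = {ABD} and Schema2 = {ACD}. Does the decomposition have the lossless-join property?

No

Common attributes: Schema1 ∩ Schema2 = {AD}.
No dependency enlarges {AD}, so (AD)⁺ = {AD}.
The closure contains neither all of Schema1 = {ABD} nor all of Schema2 = {ACD}, so the common attributes are not a superkey of either fragment. The join is lossy.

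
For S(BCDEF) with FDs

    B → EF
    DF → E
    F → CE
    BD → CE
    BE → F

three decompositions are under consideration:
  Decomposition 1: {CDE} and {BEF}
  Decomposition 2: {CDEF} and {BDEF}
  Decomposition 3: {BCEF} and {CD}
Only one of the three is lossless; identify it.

Decomposition 1: common = {E}, closure = {E} → lossy.
Decomposition 2: common = {DEF}, closure = {CDEF} → lossless.
Decomposition 3: common = {C}, closure = {C} → lossy.

Decomposition 2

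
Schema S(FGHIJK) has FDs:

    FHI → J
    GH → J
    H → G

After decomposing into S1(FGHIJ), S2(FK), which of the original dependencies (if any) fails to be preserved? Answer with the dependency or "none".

none

FHI → J lies within S1.
GH → J lies within S1.
H → G lies within S1.
Every dependency is enforceable on the fragments, so the decomposition is dependency-preserving.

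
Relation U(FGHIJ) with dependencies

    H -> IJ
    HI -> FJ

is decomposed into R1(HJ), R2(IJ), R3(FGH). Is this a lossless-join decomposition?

No

Chase test. Columns are FGHIJ; row i has aⱼ where attribute j ∈ Ri, else bᵢⱼ.
Initial tableau (one row per fragment):
  row 1: b11 b12 a3 b14 a5
  row 2: b21 b22 b23 a4 a5
  row 3: a1 a2 a3 b34 b35
Rows 1 and 3 agree on H; apply H→IJ and equate their IJ entries.
Rows 1 and 3 agree on HI; apply HI→FJ and equate their FJ entries.
No row becomes fully distinguished — the join is lossy.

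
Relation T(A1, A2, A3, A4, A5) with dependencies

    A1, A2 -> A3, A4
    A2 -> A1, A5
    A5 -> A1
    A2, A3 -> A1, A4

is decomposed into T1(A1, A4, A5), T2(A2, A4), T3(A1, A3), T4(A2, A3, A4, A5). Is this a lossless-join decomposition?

Chase test. Columns are A1, A2, A3, A4, A5; row i has aⱼ where attribute j ∈ Ti, else bᵢⱼ.
Initial tableau (one row per fragment):
  row 1: a1 b12 b13 a4 a5
  row 2: b21 a2 b23 a4 b25
  row 3: a1 b32 a3 b34 b35
  row 4: b41 a2 a3 a4 a5
Rows 2 and 4 agree on A2; apply A2→A1, A5 and equate their A1, A5 entries.
Rows 1 and 2 agree on A5; apply A5→A1 and equate their A1 entries.
Rows 2 and 4 agree on A1, A2; apply A1, A2→A3, A4 and equate their A3, A4 entries.
Row 2 is now all distinguished symbols — the join is lossless.

Yes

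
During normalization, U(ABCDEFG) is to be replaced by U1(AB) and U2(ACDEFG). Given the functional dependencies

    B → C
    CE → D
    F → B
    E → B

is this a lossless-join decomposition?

Common attributes: U1 ∩ U2 = {A}.
No dependency enlarges {A}, so (A)⁺ = {A}.
The closure contains neither all of U1 = {AB} nor all of U2 = {ACDEFG}, so the common attributes are not a superkey of either fragment. The join is lossy.

No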